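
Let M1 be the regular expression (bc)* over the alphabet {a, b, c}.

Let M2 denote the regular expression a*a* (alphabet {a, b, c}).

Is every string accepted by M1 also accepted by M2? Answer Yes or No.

No

The string bc is in L(M1) but not in L(M2).
So L(M1) ⊄ L(M2).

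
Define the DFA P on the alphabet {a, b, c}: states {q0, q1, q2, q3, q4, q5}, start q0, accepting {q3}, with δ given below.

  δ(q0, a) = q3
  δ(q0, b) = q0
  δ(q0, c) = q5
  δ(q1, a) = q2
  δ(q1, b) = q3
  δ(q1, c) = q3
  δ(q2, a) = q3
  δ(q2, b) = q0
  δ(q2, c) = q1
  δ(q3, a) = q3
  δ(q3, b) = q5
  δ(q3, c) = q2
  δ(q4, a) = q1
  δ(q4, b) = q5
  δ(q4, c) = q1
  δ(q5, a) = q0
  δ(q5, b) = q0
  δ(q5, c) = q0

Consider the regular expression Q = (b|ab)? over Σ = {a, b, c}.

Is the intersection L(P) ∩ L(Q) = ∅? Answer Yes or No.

Converting the expression Q to a DFA (subset construction, then merging equivalent states) gives the minimal DFA with states {r0, r1, r2, r3}, start state r0, accepting states {r0, r2} and transitions r0: a→r1, b→r2, c→r3; r1: a→r3, b→r2, c→r3; r2: a→r3, b→r3, c→r3; r3: a→r3, b→r3, c→r3.
Exploring the product automaton P × Q from the start pair (q0, r0), following both machines on each input symbol, reaches 9 state pairs: (q0, r0), (q3, r1), (q0, r2), (q5, r3), (q3, r3), (q5, r2), (q2, r3), (q0, r3), (q1, r3).
P accepts in {q3} and Q accepts in {r0, r2}; no reachable pair has both components accepting, so no string drives both machines to acceptance simultaneously and L(P) ∩ L(Q) = ∅.
So no string is accepted by both, and the intersection is empty.

Yes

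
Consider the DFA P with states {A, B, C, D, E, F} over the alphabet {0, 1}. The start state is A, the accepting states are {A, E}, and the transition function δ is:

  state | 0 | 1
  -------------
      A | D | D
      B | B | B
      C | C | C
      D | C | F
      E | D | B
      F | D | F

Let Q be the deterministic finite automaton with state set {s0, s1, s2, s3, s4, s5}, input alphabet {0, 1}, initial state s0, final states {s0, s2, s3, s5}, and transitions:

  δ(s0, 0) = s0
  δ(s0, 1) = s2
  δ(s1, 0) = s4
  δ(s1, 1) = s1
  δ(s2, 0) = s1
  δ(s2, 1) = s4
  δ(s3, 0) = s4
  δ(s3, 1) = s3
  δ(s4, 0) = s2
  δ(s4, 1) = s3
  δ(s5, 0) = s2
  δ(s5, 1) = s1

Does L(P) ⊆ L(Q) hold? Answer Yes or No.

Exploring the product automaton P × Q from the start pair (A, s0), following both machines on each input symbol, reaches 14 state pairs: (A, s0), (D, s0), (D, s2), (C, s0), (F, s2), (C, s1), (F, s4), (C, s2), (D, s1), (C, s4), (F, s3), (F, s1), (C, s3), (D, s4).
P accepts in {A, E} and Q accepts in {s0, s2, s3, s5}. The reachable pairs whose P-component is accepting are (A, s0); in each of them the Q-component is accepting too, so the product for L(P) \ L(Q) (P-component accepting, Q-component rejecting) has no reachable accepting pair and the difference is empty.
Hence every string in L(P) is also in L(Q).

Yes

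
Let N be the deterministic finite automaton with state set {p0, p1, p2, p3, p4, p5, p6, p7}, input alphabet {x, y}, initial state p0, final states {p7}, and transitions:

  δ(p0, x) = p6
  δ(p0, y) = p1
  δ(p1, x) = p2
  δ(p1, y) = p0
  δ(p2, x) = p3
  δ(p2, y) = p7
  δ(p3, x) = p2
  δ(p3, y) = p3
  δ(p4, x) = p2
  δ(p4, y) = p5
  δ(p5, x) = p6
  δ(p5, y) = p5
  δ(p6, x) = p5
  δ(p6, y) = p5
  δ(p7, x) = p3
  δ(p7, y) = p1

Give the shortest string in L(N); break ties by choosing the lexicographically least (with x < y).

yxy

A breadth-first search from p0 reaches an accepting state first via the path p0 → p1 → p2 → p7 on input yxy.
No string of length < 3 is accepted (BFS exhausts all shorter strings without reaching an accepting state), and yxy is the lexicographically least accepting string of length 3.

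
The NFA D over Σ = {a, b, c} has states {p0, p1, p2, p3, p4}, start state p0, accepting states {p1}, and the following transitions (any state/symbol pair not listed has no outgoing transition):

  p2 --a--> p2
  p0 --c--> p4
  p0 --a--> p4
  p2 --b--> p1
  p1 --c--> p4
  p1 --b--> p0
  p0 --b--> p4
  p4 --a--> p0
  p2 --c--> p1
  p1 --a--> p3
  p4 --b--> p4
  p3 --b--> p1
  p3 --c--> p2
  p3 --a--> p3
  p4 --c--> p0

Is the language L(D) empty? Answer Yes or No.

Yes

The states reachable from the start state are {p0, p4}.
None of the accepting states {p1} is reachable, so no string is accepted and L(D) = ∅.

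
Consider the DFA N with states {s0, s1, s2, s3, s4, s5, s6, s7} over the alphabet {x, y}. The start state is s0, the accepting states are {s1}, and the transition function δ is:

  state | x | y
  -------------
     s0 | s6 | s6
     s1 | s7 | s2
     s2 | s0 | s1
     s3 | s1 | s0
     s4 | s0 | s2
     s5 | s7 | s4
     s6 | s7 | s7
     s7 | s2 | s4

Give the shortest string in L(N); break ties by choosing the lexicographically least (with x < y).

A breadth-first search from s0 reaches an accepting state first via the path s0 → s6 → s7 → s2 → s1 on input xxxy.
No string of length < 4 is accepted (BFS exhausts all shorter strings without reaching an accepting state), and xxxy is the lexicographically least accepting string of length 4.

xxxy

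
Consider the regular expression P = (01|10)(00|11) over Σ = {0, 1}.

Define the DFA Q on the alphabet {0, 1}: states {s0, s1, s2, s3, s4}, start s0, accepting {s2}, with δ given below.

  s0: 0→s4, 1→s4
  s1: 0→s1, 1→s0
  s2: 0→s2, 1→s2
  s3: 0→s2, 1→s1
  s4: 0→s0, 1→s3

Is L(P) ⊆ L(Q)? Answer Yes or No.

No

The string 0111 is in L(P) but not in L(Q).
So L(P) ⊄ L(Q).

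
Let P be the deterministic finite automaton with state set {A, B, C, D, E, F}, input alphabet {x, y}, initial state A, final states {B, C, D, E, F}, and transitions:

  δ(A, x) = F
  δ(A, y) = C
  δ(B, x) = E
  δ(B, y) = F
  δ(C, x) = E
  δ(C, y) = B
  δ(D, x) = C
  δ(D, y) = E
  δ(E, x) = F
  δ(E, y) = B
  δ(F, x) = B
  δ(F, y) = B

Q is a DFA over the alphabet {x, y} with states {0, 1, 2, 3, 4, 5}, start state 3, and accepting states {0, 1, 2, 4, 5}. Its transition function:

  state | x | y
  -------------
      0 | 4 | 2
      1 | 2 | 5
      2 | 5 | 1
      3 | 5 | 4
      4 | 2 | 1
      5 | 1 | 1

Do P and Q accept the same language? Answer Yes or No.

Exploring the product automaton P × Q from the start pair (A, 3), following both machines on each input symbol, reaches 5 state pairs: (A, 3), (F, 5), (C, 4), (B, 1), (E, 2).
P accepts in {B, C, D, E, F} and Q accepts in {0, 1, 2, 4, 5}. In every reachable pair the two components are either both accepting — (F, 5), (C, 4), (B, 1), (E, 2) — or both non-accepting, so no string is accepted by exactly one of the machines: L(P) \ L(Q) and L(Q) \ L(P) are both empty.
Hence every string is accepted by P iff it is accepted by Q, and the two languages coincide.

Yes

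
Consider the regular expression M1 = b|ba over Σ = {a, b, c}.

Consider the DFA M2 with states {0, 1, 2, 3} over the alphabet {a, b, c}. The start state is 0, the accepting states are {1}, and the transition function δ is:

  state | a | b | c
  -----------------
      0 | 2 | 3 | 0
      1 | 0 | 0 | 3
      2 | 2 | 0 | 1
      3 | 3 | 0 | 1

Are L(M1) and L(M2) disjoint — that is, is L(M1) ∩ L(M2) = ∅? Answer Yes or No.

Converting the expression M1 to a DFA (subset construction, then merging equivalent states) gives the minimal DFA with states {r0, r1, r2, r3}, start state r0, accepting states {r2, r3} and transitions r0: a→r1, b→r2, c→r1; r1: a→r1, b→r1, c→r1; r2: a→r3, b→r1, c→r1; r3: a→r1, b→r1, c→r1.
Exploring the product automaton M1 × M2 from the start pair (r0, 0), following both machines on each input symbol, reaches 7 state pairs: (r0, 0), (r1, 2), (r2, 3), (r1, 0), (r1, 1), (r3, 3), (r1, 3).
M1 accepts in {r2, r3} and M2 accepts in {1}; no reachable pair has both components accepting, so no string drives both machines to acceptance simultaneously and L(M1) ∩ L(M2) = ∅.
So no string is accepted by both, and the intersection is empty.

Yes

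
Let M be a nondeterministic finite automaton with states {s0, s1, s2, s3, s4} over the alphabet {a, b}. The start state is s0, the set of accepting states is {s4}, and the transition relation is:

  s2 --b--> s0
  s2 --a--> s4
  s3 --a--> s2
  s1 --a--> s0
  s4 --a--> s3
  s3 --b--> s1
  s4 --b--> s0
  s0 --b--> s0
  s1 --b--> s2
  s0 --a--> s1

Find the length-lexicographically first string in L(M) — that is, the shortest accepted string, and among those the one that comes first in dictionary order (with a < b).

A breadth-first search from s0 reaches an accepting state first via the path s0 → s1 → s2 → s4 on input aba.
No string of length < 3 is accepted (BFS exhausts all shorter strings without reaching an accepting state), and aba is the lexicographically least accepting string of length 3.

aba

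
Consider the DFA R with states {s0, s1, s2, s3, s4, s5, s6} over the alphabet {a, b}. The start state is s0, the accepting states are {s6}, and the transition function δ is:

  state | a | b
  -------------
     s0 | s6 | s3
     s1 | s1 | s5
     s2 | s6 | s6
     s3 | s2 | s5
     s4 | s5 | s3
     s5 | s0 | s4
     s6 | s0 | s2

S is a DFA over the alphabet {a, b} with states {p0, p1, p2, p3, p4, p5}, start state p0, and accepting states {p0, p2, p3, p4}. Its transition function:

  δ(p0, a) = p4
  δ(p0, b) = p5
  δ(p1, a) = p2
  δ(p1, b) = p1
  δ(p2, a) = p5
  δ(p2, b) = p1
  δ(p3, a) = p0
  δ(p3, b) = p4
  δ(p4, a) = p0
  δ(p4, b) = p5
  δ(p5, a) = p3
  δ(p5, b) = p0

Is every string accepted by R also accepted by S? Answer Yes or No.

No

The string ababb is in L(R) but not in L(S).
So L(R) ⊄ L(S).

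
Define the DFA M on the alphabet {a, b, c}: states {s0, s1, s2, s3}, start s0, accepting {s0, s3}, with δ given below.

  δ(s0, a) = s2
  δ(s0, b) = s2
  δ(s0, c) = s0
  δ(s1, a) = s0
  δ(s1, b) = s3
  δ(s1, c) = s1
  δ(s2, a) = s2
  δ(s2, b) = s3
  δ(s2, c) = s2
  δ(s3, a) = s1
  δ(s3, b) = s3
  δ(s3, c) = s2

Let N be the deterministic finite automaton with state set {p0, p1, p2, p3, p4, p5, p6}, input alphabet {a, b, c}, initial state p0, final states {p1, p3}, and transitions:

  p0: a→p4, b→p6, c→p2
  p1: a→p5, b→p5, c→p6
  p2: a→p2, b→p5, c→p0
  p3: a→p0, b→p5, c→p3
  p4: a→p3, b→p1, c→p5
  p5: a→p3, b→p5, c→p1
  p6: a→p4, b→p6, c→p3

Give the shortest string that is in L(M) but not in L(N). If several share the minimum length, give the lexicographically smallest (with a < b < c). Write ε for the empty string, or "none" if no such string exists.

ε

The empty string ε is accepted by M but not by N.
Since ε is the unique shortest string, it is the required witness.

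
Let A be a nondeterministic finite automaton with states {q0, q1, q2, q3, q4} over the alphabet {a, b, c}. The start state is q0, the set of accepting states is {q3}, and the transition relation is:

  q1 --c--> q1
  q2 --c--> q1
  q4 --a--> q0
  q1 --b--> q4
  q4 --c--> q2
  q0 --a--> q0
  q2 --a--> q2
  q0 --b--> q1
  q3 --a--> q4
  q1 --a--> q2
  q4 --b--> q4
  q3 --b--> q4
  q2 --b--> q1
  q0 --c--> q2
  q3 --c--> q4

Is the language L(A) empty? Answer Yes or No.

The states reachable from the start state are {q0, q1, q2, q4}.
None of the accepting states {q3} is reachable, so no string is accepted and L(A) = ∅.

Yes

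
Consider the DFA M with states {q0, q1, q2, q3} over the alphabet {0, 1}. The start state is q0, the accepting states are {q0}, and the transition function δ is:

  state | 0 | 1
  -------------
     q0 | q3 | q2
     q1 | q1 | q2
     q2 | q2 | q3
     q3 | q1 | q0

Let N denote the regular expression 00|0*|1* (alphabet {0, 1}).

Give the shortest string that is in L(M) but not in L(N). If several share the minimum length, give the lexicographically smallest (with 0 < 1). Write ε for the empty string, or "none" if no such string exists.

01

The string 01 is accepted by M but not by N.
No shorter string lies in the difference, and 01 is the lexicographically first length-2 string in L(M) \ L(N).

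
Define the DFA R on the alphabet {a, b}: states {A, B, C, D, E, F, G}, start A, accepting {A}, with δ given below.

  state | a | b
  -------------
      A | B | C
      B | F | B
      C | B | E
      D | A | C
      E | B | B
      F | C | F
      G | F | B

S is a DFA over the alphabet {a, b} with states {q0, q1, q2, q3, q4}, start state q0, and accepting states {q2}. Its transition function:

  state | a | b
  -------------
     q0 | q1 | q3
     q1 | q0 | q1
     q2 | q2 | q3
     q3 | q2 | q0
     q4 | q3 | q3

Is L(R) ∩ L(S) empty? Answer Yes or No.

Yes

Exploring the product automaton R × S from the start pair (A, q0), following both machines on each input symbol, reaches 16 state pairs: (A, q0), (B, q1), (C, q3), (F, q0), (B, q2), (E, q0), (C, q1), (F, q3), (F, q2), (B, q3), (B, q0), (E, q1), (C, q2), (F, q1), (E, q3), (C, q0).
R accepts in {A} and S accepts in {q2}; no reachable pair has both components accepting, so no string drives both machines to acceptance simultaneously and L(R) ∩ L(S) = ∅.
So no string is accepted by both, and the intersection is empty.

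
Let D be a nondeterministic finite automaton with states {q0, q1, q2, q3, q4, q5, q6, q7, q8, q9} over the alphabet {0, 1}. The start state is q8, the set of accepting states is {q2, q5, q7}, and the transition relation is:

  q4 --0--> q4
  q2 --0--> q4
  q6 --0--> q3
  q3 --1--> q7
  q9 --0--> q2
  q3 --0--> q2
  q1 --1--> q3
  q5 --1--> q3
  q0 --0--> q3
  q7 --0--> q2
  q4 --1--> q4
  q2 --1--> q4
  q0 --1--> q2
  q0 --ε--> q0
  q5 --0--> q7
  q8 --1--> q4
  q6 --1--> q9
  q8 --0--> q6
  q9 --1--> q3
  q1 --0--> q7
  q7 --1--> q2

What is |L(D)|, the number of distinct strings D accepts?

9

The useful subgraph on states {q2, q3, q6, q7, q8, q9} is acyclic, so L(D) is finite; the longest accepting path visits 6 useful states, giving maximum string length 5.
Counting accepting paths from q8 by length: 3 of length 3, 4 of length 4, 2 of length 5. Total 9.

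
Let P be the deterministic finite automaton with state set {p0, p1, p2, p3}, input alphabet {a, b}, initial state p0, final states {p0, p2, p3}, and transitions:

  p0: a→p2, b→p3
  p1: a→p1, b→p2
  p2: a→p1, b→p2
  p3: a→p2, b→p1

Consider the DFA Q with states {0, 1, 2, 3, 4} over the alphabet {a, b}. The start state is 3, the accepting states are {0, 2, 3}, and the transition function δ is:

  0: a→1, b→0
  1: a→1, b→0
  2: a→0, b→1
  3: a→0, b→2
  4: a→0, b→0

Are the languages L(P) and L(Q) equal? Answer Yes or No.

Exploring the product automaton P × Q from the start pair (p0, 3), following both machines on each input symbol, reaches 4 state pairs: (p0, 3), (p2, 0), (p3, 2), (p1, 1).
P accepts in {p0, p2, p3} and Q accepts in {0, 2, 3}. In every reachable pair the two components are either both accepting — (p0, 3), (p2, 0), (p3, 2) — or both non-accepting, so no string is accepted by exactly one of the machines: L(P) \ L(Q) and L(Q) \ L(P) are both empty.
Hence every string is accepted by P iff it is accepted by Q, and the two languages coincide.

Yes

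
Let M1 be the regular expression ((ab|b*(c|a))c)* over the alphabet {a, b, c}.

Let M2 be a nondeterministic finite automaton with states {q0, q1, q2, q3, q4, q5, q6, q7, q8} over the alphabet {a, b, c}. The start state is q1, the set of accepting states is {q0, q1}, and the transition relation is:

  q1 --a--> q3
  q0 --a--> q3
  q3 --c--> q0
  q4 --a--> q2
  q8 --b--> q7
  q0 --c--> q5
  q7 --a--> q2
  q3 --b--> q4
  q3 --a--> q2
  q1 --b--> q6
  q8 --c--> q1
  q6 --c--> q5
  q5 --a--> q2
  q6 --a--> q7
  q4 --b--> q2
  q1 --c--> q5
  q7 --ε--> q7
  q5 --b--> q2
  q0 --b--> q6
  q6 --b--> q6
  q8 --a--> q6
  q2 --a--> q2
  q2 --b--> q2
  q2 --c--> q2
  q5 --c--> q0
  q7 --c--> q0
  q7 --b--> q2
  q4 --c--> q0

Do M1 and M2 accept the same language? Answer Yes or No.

Yes

Converting the expression M1 to a DFA (subset construction, then merging equivalent states) gives the minimal DFA with states {r0, r1, r2, r3, r4}, start state r0, accepting states {r0} and transitions r0: a→r1, b→r2, c→r3; r1: a→r4, b→r3, c→r0; r2: a→r3, b→r2, c→r3; r3: a→r4, b→r4, c→r0; r4: a→r4, b→r4, c→r4.
Exploring the product automaton M1 × M2 from the start pair (r0, q1), following both machines on each input symbol, reaches 8 state pairs: (r0, q1), (r1, q3), (r2, q6), (r3, q5), (r4, q2), (r3, q4), (r0, q0), (r3, q7).
M1 accepts in {r0} and M2 accepts in {q0, q1}. In every reachable pair the two components are either both accepting — (r0, q1), (r0, q0) — or both non-accepting, so no string is accepted by exactly one of the machines: L(M1) \ L(M2) and L(M2) \ L(M1) are both empty.
Hence every string is accepted by M1 iff it is accepted by M2, and the two languages coincide.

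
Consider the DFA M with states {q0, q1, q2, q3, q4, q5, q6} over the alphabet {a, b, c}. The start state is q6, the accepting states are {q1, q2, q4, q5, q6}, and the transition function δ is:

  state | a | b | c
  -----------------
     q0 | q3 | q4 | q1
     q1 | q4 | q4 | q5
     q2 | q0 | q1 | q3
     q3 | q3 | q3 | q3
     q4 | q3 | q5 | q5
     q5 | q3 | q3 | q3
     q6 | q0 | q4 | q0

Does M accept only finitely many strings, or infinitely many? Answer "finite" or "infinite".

The useful states (reachable from q6 and able to reach an accepting state) are {q0, q1, q4, q5, q6}.
Restricted to these states the transition graph has no cycle, so every accepting path has bounded length and L is finite.

finite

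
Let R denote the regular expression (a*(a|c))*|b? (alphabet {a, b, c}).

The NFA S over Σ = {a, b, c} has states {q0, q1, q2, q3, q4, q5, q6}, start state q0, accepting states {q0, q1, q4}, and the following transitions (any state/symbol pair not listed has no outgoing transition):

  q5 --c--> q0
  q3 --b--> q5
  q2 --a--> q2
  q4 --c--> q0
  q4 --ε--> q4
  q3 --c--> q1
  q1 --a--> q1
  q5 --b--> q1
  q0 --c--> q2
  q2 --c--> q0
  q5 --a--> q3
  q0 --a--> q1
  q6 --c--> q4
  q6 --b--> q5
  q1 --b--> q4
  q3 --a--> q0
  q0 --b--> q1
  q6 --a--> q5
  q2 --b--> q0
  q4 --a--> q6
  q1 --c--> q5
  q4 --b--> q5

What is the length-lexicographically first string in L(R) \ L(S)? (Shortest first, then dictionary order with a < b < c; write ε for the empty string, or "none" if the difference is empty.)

c

The string c is accepted by R but not by S.
No shorter string lies in the difference, and c is the lexicographically first length-1 string in L(R) \ L(S).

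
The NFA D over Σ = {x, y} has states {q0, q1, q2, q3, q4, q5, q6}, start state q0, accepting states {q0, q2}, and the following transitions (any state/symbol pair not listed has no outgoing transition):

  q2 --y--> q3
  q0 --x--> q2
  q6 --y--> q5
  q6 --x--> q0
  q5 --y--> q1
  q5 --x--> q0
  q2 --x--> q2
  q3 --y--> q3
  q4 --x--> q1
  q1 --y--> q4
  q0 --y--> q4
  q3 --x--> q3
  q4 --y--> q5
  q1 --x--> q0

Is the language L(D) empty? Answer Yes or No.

No

The empty string ε is accepted: the run q0 ends in the accepting state q0.
Since at least one string is accepted, L(D) is not empty.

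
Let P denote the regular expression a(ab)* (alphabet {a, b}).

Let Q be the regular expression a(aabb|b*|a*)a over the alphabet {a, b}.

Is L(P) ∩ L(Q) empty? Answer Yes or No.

Yes

Converting the expression P to a DFA (subset construction, then merging equivalent states) gives the minimal DFA with states {p0, p1, p2, p3}, start state p0, accepting states {p1} and transitions p0: a→p1, b→p2; p1: a→p3, b→p2; p2: a→p2, b→p2; p3: a→p2, b→p1.
Converting the expression Q to a DFA (subset construction, then merging equivalent states) gives the minimal DFA with states {q0, q1, q2, q3, q4, q5, q6, q7, q8, q9}, start state q0, accepting states {q3, q5, q6, q7} and transitions q0: a→q1, b→q2; q1: a→q3, b→q4; q2: a→q2, b→q2; q3: a→q5, b→q2; q4: a→q6, b→q4; q5: a→q7, b→q8; q6: a→q2, b→q2; q7: a→q7, b→q2; q8: a→q2, b→q9; q9: a→q6, b→q2.
Exploring the product automaton P × Q from the start pair (p0, q0), following both machines on each input symbol, reaches 12 state pairs: (p0, q0), (p1, q1), (p2, q2), (p3, q3), (p2, q4), (p2, q5), (p1, q2), (p2, q6), (p2, q7), (p2, q8), (p3, q2), (p2, q9).
P accepts in {p1} and Q accepts in {q3, q5, q6, q7}; no reachable pair has both components accepting, so no string drives both machines to acceptance simultaneously and L(P) ∩ L(Q) = ∅.
So no string is accepted by both, and the intersection is empty.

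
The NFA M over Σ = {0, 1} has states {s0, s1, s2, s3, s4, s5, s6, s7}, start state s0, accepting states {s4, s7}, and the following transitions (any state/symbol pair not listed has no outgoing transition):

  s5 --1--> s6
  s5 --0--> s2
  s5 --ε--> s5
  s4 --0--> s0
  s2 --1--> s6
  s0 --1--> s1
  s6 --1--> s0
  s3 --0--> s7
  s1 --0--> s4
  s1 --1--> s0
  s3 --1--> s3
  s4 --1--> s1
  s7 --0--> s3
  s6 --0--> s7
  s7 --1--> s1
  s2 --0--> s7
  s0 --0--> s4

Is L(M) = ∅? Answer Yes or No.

The string 0 is accepted: the run s0 → s4 ends in the accepting state s4.
Since at least one string is accepted, L(M) is not empty.

No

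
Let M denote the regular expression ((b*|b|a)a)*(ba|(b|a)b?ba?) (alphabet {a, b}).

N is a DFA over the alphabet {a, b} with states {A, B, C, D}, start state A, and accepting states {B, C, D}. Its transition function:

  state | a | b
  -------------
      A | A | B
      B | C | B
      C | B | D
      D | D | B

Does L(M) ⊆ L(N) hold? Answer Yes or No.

Converting the expression M to a DFA (subset construction, then merging equivalent states) gives the minimal DFA with states {m0, m1, m2, m3, m4, m5, m6, m7}, start state m0, accepting states {m3, m4, m5, m6} and transitions m0: a→m1, b→m2; m1: a→m1, b→m3; m2: a→m4, b→m5; m3: a→m4, b→m5; m4: a→m1, b→m2; m5: a→m4, b→m6; m6: a→m4, b→m7; m7: a→m0, b→m7.
Exploring the product automaton M × N from the start pair (m0, A), following both machines on each input symbol, reaches 15 state pairs: (m0, A), (m1, A), (m2, B), (m3, B), (m4, C), (m5, B), (m1, B), (m2, D), (m6, B), (m1, C), (m4, D), (m7, B), (m3, D), (m1, D), (m0, C).
M accepts in {m3, m4, m5, m6} and N accepts in {B, C, D}. The reachable pairs whose M-component is accepting are (m3, B), (m4, C), (m5, B), (m6, B), (m4, D), (m3, D); in each of them the N-component is accepting too, so the product for L(M) \ L(N) (M-component accepting, N-component rejecting) has no reachable accepting pair and the difference is empty.
Hence every string in L(M) is also in L(N).

Yes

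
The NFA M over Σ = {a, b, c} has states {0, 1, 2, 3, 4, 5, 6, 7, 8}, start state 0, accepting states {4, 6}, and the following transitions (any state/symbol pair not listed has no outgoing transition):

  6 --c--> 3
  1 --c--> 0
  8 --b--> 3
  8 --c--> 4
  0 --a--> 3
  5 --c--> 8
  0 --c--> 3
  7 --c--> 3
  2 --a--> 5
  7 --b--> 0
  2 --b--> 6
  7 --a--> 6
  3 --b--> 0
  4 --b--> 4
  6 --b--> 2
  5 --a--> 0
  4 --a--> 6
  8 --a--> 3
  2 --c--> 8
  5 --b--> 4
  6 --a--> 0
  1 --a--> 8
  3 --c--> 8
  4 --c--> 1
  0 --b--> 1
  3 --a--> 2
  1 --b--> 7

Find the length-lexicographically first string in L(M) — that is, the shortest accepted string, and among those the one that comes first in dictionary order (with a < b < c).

aab

A breadth-first search from 0 reaches an accepting state first via the path 0 → 3 → 2 → 6 on input aab.
No string of length < 3 is accepted (BFS exhausts all shorter strings without reaching an accepting state), and aab is the lexicographically least accepting string of length 3.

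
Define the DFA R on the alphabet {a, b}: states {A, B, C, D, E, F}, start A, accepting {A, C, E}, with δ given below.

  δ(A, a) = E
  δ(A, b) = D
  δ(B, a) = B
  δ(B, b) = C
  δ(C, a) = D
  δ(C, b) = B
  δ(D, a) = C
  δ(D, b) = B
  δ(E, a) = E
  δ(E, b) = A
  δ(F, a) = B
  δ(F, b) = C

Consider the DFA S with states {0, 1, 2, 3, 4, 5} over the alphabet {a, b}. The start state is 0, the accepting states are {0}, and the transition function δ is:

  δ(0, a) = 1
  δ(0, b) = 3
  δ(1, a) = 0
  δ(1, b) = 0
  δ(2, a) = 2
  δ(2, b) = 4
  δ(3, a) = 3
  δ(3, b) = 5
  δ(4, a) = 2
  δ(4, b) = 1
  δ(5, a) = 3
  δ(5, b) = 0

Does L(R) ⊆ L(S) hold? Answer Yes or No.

No

The string a is in L(R) but not in L(S).
So L(R) ⊄ L(S).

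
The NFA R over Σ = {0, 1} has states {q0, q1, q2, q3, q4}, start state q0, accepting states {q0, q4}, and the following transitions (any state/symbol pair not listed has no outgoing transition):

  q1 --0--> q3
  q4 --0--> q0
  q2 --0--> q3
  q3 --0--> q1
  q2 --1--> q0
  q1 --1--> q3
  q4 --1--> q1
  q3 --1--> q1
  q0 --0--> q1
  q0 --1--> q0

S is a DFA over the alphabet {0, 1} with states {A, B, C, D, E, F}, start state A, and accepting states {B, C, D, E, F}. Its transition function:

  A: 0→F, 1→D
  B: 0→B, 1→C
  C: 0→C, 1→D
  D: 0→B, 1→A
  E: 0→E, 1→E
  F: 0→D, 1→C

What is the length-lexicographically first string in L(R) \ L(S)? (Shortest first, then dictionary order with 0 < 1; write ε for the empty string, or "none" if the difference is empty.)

The empty string ε is accepted by R but not by S.
Since ε is the unique shortest string, it is the required witness.

ε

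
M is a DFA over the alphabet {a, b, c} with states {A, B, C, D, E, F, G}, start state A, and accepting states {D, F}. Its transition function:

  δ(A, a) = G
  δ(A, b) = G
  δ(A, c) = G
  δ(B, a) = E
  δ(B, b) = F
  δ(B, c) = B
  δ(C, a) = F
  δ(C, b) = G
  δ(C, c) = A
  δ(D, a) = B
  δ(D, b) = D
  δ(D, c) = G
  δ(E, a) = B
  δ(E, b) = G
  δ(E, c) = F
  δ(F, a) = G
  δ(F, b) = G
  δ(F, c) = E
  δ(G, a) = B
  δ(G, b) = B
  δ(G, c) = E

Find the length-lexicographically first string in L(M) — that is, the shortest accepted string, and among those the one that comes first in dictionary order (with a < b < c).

aab

A breadth-first search from A reaches an accepting state first via the path A → G → B → F on input aab.
No string of length < 3 is accepted (BFS exhausts all shorter strings without reaching an accepting state), and aab is the lexicographically least accepting string of length 3.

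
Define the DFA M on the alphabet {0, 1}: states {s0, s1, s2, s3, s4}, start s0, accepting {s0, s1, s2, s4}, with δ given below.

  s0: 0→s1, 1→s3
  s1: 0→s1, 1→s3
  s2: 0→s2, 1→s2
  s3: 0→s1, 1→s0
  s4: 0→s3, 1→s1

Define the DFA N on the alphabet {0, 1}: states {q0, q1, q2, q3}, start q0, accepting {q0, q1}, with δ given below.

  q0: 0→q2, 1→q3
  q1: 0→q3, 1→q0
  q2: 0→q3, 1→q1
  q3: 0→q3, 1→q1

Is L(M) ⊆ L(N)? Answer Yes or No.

No

The string 0 is in L(M) but not in L(N).
So L(M) ⊄ L(N).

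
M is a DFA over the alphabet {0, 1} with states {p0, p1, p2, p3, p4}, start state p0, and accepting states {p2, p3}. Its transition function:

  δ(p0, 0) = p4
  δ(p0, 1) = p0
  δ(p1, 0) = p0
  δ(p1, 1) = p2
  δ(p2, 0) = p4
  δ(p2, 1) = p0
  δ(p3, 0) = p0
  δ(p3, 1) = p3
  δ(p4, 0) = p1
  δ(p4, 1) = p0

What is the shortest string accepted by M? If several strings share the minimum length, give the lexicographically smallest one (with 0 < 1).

A breadth-first search from p0 reaches an accepting state first via the path p0 → p4 → p1 → p2 on input 001.
No string of length < 3 is accepted (BFS exhausts all shorter strings without reaching an accepting state), and 001 is the lexicographically least accepting string of length 3.

001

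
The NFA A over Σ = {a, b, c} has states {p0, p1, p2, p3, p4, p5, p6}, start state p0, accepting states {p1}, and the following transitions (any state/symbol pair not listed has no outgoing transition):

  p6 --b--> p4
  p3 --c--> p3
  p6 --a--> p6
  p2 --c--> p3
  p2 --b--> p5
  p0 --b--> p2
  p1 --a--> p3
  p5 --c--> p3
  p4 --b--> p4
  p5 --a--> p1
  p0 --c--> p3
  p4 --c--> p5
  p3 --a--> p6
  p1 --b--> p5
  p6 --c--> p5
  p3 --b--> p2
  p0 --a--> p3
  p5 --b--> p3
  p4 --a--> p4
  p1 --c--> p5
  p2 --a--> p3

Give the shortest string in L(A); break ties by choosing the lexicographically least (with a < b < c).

A breadth-first search from p0 reaches an accepting state first via the path p0 → p2 → p5 → p1 on input bba.
No string of length < 3 is accepted (BFS exhausts all shorter strings without reaching an accepting state), and bba is the lexicographically least accepting string of length 3.

bba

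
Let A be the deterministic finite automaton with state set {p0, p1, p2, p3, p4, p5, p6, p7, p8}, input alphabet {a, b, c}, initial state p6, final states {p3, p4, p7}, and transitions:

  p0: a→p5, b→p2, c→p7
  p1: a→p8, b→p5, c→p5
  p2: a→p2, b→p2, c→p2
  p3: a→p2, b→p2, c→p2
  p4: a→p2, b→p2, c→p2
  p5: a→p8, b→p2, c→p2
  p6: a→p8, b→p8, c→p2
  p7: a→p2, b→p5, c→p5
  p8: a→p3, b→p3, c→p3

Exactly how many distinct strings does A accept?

6

The useful subgraph on states {p3, p6, p8} is acyclic, so L(A) is finite; the longest accepting path visits 3 useful states, giving maximum string length 2.
Counting accepting paths from p6 by length: 6 of length 2. Total 6.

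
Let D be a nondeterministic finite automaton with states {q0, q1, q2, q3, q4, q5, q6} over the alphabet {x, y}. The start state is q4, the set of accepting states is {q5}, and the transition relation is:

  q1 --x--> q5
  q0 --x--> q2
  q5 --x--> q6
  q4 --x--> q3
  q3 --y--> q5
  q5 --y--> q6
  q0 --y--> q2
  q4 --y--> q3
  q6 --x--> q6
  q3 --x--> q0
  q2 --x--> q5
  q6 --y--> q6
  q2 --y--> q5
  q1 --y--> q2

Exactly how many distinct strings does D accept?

The useful subgraph on states {q0, q2, q3, q4, q5} is acyclic, so L(D) is finite; the longest accepting path visits 5 useful states, giving maximum string length 4.
Counting accepting paths from q4 by length: 2 of length 2, 8 of length 4. Total 10.

10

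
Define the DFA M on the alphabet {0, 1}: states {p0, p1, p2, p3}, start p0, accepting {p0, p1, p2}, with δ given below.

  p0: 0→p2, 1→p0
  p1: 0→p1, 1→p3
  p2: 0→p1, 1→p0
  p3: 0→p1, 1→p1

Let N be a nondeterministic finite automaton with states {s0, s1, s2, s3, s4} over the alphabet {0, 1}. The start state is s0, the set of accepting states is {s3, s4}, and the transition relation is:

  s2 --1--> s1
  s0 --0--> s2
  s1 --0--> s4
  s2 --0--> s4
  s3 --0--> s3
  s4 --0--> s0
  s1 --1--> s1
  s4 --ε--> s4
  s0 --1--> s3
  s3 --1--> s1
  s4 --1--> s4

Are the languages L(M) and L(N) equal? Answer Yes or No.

The empty string ε is accepted by M but rejected by N.
So L(M) ≠ L(N).

No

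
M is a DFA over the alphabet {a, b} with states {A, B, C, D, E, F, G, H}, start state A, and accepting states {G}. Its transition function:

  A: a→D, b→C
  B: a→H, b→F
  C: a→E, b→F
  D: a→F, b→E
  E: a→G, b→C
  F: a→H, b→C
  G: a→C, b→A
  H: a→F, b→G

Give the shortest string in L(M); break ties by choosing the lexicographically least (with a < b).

aba

A breadth-first search from A reaches an accepting state first via the path A → D → E → G on input aba.
No string of length < 3 is accepted (BFS exhausts all shorter strings without reaching an accepting state), and aba is the lexicographically least accepting string of length 3.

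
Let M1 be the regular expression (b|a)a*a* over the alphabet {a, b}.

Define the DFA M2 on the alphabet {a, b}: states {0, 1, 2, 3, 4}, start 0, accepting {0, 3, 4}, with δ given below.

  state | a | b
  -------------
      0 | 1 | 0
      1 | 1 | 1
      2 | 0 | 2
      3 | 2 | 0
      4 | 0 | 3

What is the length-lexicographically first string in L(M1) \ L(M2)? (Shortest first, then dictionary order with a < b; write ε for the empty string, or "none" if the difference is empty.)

a

The string a is accepted by M1 but not by M2.
No shorter string lies in the difference, and a is the lexicographically first length-1 string in L(M1) \ L(M2).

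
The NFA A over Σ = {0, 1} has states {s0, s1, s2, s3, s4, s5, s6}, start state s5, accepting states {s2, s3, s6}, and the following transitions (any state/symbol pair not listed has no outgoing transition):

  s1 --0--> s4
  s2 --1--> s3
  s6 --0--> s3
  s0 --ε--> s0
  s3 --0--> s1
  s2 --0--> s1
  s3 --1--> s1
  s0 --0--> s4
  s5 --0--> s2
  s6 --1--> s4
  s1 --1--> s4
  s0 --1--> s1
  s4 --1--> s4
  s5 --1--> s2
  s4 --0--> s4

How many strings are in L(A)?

The useful subgraph on states {s2, s3, s5} is acyclic, so L(A) is finite; the longest accepting path visits 3 useful states, giving maximum string length 2.
Counting accepting paths from s5 by length: 2 of length 1, 2 of length 2. Total 4.

4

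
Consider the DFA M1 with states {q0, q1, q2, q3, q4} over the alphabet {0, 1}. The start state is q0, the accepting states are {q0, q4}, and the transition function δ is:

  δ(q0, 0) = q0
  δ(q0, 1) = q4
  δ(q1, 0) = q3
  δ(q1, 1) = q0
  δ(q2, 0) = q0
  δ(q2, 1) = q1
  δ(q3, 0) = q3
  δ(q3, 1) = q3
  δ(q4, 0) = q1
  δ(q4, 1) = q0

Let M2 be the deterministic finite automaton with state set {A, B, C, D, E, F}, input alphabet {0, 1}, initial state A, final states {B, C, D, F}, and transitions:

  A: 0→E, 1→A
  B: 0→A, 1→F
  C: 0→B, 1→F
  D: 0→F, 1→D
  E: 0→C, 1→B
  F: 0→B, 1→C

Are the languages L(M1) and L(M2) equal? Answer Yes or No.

The empty string ε is accepted by M1 but rejected by M2.
So L(M1) ≠ L(M2).

No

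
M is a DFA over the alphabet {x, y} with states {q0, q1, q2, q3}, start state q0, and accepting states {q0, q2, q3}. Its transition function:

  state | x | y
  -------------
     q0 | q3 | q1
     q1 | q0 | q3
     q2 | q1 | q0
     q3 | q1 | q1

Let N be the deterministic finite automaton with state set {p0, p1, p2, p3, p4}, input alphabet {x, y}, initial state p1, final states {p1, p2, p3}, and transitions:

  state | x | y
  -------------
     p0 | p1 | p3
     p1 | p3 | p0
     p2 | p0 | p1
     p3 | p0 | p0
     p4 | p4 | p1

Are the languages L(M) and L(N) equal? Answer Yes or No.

Exploring the product automaton M × N from the start pair (q0, p1), following both machines on each input symbol, reaches 3 state pairs: (q0, p1), (q3, p3), (q1, p0).
M accepts in {q0, q2, q3} and N accepts in {p1, p2, p3}. In every reachable pair the two components are either both accepting — (q0, p1), (q3, p3) — or both non-accepting, so no string is accepted by exactly one of the machines: L(M) \ L(N) and L(N) \ L(M) are both empty.
Hence every string is accepted by M iff it is accepted by N, and the two languages coincide.

Yes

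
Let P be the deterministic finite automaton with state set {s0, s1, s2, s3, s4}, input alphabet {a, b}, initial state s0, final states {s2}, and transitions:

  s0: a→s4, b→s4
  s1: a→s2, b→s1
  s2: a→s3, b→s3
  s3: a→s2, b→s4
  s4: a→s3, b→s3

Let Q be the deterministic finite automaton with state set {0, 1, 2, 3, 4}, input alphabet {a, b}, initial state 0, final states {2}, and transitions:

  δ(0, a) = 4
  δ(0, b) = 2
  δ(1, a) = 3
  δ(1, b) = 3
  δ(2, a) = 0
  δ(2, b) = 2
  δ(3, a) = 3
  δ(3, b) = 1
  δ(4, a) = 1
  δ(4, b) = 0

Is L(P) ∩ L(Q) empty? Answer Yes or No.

Yes

Exploring the product automaton P × Q from the start pair (s0, 0), following both machines on each input symbol, reaches 15 state pairs: (s0, 0), (s4, 4), (s4, 2), (s3, 1), (s3, 0), (s3, 2), (s2, 3), (s4, 3), (s2, 4), (s2, 0), (s3, 3), (s3, 4), (s4, 1), (s2, 1), (s4, 0).
P accepts in {s2} and Q accepts in {2}; no reachable pair has both components accepting, so no string drives both machines to acceptance simultaneously and L(P) ∩ L(Q) = ∅.
So no string is accepted by both, and the intersection is empty.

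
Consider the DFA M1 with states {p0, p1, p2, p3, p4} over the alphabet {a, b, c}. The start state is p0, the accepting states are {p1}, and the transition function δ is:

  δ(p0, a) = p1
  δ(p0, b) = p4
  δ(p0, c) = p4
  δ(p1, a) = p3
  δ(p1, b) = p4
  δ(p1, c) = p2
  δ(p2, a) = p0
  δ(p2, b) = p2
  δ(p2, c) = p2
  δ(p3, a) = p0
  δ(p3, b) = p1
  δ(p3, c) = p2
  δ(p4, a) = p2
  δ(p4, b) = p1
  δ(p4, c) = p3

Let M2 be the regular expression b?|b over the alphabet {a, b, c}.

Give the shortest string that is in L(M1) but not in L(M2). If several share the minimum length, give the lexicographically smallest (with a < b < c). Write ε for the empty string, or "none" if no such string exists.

The string a is accepted by M1 but not by M2.
No shorter string lies in the difference, and a is the lexicographically first length-1 string in L(M1) \ L(M2).

a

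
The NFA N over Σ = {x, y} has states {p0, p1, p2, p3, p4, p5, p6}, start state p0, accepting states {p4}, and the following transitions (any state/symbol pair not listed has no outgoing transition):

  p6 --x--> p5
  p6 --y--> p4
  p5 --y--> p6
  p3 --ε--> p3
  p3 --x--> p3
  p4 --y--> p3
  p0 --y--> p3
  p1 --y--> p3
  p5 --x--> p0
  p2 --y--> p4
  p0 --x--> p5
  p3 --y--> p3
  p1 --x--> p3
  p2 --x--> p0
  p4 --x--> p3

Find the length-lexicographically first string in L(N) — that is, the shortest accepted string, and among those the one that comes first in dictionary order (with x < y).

A breadth-first search from p0 reaches an accepting state first via the path p0 → p5 → p6 → p4 on input xyy.
No string of length < 3 is accepted (BFS exhausts all shorter strings without reaching an accepting state), and xyy is the lexicographically least accepting string of length 3.

xyy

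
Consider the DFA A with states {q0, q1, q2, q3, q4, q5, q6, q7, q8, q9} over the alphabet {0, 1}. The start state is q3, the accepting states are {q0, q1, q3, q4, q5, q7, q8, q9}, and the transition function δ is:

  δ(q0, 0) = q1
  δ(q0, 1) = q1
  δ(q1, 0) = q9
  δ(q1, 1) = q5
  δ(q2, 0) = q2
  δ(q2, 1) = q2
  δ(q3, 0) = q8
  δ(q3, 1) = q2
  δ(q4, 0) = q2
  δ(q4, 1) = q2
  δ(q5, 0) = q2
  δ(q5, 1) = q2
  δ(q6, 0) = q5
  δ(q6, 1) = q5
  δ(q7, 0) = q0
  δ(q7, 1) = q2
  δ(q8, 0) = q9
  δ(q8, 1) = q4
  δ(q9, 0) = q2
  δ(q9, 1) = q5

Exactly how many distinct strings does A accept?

5

The useful subgraph on states {q3, q4, q5, q8, q9} is acyclic, so L(A) is finite; the longest accepting path visits 4 useful states, giving maximum string length 3.
Counting accepting paths from q3 by length: 1 of length 0, 1 of length 1, 2 of length 2, 1 of length 3. Total 5.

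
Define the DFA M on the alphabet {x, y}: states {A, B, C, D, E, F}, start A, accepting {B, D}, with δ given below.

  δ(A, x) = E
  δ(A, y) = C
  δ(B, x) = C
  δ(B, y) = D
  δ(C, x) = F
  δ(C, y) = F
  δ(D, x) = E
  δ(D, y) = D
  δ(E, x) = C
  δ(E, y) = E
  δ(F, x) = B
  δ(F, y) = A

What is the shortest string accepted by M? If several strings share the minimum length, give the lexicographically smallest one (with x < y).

yxx

A breadth-first search from A reaches an accepting state first via the path A → C → F → B on input yxx.
No string of length < 3 is accepted (BFS exhausts all shorter strings without reaching an accepting state), and yxx is the lexicographically least accepting string of length 3.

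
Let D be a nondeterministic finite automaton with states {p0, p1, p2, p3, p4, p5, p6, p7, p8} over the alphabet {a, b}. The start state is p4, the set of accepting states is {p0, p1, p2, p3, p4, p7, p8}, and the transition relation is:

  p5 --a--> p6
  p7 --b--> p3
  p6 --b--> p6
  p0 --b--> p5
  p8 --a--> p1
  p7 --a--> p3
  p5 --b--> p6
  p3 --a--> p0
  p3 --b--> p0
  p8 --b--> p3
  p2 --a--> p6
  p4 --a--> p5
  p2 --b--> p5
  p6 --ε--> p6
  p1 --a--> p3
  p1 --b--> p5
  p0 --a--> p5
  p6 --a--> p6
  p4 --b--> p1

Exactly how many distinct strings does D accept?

The useful subgraph on states {p0, p1, p3, p4} is acyclic, so L(D) is finite; the longest accepting path visits 4 useful states, giving maximum string length 3.
Counting accepting paths from p4 by length: 1 of length 0, 1 of length 1, 1 of length 2, 2 of length 3. Total 5.

5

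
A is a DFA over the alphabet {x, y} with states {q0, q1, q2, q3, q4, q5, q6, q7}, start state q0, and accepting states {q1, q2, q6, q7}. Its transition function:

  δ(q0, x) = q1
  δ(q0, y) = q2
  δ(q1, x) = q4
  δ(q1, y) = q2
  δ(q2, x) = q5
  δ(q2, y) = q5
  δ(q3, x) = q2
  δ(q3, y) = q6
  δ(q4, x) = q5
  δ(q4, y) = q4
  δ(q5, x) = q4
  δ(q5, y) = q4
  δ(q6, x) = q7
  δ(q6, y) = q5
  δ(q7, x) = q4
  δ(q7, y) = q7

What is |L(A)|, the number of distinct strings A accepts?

3

The useful subgraph on states {q0, q1, q2} is acyclic, so L(A) is finite; the longest accepting path visits 3 useful states, giving maximum string length 2.
Counting accepting paths from q0 by length: 2 of length 1, 1 of length 2. Total 3.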